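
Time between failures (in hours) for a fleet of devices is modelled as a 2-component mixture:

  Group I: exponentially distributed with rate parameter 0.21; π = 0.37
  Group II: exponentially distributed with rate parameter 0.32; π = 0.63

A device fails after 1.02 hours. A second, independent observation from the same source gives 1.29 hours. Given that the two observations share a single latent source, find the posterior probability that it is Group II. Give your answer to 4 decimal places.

The responsibility of component k is π_k f_k(x) divided by Σ_j π_j f_j(x).
Since both observations come from the same component, the likelihood for component k is f_k(x₁)·f_k(x₂).
  p_I = [0.169509] × [0.160165] = 0.0271495
  p_II = [0.230885] × [0.211774] = 0.0488956
Unnormalised posteriors:
  π_I·p_I = 0.37 × 0.0271495 = 0.0100453
  π_II·p_II = 0.63 × 0.0488956 = 0.0308042
Marginal: 0.0100453 + 0.0308042 = 0.0408495
P(Group II | x) = 0.0308042 / 0.0408495 ≈ 0.7541

0.7541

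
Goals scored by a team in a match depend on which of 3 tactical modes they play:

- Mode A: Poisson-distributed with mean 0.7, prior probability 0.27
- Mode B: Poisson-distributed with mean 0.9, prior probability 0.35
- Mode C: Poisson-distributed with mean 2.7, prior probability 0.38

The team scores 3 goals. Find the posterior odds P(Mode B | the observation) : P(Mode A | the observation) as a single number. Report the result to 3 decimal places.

The posterior odds equal the prior odds times the likelihood ratio: (π_i/π_j)·(f_i(x)/f_j(x)).
Evaluate each component's likelihood at the observed value:
  L_A = e^(−0.7)·0.7^3/3! = 0.0283881
  L_B = e^(−0.9)·0.9^3/3! = 0.0493982
  L_C = e^(−2.7)·2.7^3/3! = 0.220468
Posterior odds = (π_B·L_B) / (π_A·L_A) = (0.35·0.0493982) / (0.27·0.0283881) = 0.0172894 / 0.00766479 ≈ 2.256

2.256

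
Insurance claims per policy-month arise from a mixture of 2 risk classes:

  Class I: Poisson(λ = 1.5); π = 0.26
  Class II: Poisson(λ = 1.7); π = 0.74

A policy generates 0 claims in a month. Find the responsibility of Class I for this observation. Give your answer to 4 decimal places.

P(component k | x) = π_k·f_k(x) / marginal(x), where marginal(x) = Σ_j π_j·f_j(x).
Poisson probabilities:
  f_I = e^(−1.5)·1.5^0/0! = 0.22313
  f_II = e^(−1.7)·1.7^0/0! = 0.182684
Weight by the priors:
  π_I·f_I = 0.26 × 0.22313 = 0.0580138
  π_II·f_II = 0.74 × 0.182684 = 0.135186
Normaliser: 0.0580138 + 0.135186 = 0.1932
So the posterior for Class I is 0.0580138 / 0.1932 ≈ 0.3003.

0.3003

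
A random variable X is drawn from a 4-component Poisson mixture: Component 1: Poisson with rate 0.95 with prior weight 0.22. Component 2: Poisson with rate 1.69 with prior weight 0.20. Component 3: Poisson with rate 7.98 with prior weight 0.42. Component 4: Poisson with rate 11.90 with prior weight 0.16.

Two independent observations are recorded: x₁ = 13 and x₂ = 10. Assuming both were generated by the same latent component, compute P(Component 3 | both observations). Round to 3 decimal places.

0.405

P(component k | x) = P(Z=k)·f_k(x) / marginal(x), where marginal(x) = Σ_j P(Z=j)·f_j(x).
Since both observations come from the same component, the likelihood for component k is f_k(x₁)·f_k(x₂).
  L_1 = [e^(−0.95)·0.95^13/13! = 3.18821e-11] × [6.38107e-08] = 2.03442e-18
  L_2 = [e^(−1.69)·1.69^13/13! = 2.71825e-08] × [9.66376e-06] = 2.62685e-13
  L_3 = [e^(−7.98)·7.98^13/13! = 0.0292474] × [0.0987634] = 0.00288857
  L_4 = [e^(−11.90)·11.90^13/13! = 0.104647] × [0.106562] = 0.0111514
Weight by the priors:
  P(Z=1)·L_1 = 0.22 × 2.03442e-18 = 4.47572e-19
  P(Z=2)·L_2 = 0.20 × 2.62685e-13 = 5.2537e-14
  P(Z=3)·L_3 = 0.42 × 0.00288857 = 0.0012132
  P(Z=4)·L_4 = 0.16 × 0.0111514 = 0.00178422
Normaliser: 4.47572e-19 + 5.2537e-14 + 0.0012132 + 0.00178422 = 0.00299742
P(Component 3 | x₁,x₂) ≈ 0.405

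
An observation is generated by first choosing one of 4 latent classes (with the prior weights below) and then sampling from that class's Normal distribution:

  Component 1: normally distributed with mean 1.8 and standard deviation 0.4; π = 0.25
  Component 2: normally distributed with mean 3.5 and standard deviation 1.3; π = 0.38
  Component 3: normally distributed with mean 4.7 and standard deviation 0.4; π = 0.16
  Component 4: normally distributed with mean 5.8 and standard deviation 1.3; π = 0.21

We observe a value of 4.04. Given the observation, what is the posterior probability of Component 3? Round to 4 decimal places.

The responsibility of component k is π_k f_k(x) divided by Σ_j π_j f_j(x).
Normal densities:
  L_1 = (1/(0.4·√(2π)))·exp(−(4.04−1.8)²/(2·0.4²)) = 0.997356·exp(-15.68000) = 1.54566e-07
  L_2 = (1/(1.3·√(2π)))·exp(−(4.04−3.5)²/(2·1.3²)) = 0.306879·exp(-0.08627) = 0.281513
  L_3 = (1/(0.4·√(2π)))·exp(−(4.04−4.7)²/(2·0.4²)) = 0.997356·exp(-1.36125) = 0.255662
  L_4 = (1/(1.3·√(2π)))·exp(−(4.04−5.8)²/(2·1.3²)) = 0.306879·exp(-0.91645) = 0.122732
Multiply by the mixture weights:
  π_1·L_1 = 0.25 × 1.54566e-07 = 3.86414e-08
  π_2·L_2 = 0.38 × 0.281513 = 0.106975
  π_3·L_3 = 0.16 × 0.255662 = 0.040906
  π_4·L_4 = 0.21 × 0.122732 = 0.0257737
Marginal: 3.86414e-08 + 0.106975 + 0.040906 + 0.0257737 = 0.173655
P(Component 3 | data) ≈ 0.2356

0.2356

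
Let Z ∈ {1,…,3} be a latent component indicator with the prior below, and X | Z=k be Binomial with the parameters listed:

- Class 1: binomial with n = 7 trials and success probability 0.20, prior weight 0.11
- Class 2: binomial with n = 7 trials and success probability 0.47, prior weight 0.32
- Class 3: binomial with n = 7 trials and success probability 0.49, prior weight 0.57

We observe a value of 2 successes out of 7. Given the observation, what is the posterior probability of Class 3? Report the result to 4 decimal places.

Apply Bayes' rule: the posterior for each component is proportional to its prior times its likelihood at x.
Component likelihoods at x = 2 successes out of 7:
  L_1 = C(7,2)·0.20^2·0.80^5 = 21·0.04·0.32768 = 0.275251
  L_2 = C(7,2)·0.47^2·0.53^5 = 21·0.2209·0.0418195 = 0.193997
  L_3 = C(7,2)·0.49^2·0.51^5 = 21·0.2401·0.0345025 = 0.173965
Prior × likelihood for each component:
  w_1·L_1 = 0.11 × 0.275251 = 0.0302776
  w_2·L_2 = 0.32 × 0.193997 = 0.0620789
  w_3·L_3 = 0.57 × 0.173965 = 0.0991602
Marginal: 0.0302776 + 0.0620789 + 0.0991602 = 0.191517
P(Class 3 | 2 successes out of 7) = 0.0991602 / 0.191517 ≈ 0.5178

0.5178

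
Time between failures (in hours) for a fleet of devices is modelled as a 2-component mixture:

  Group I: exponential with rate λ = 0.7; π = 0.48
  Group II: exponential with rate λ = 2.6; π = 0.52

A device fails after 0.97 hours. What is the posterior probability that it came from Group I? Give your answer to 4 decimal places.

P(component k | x) = π_k·f_k(x) / marginal(x), where marginal(x) = Σ_j π_j·f_j(x).
Evaluate each component's likelihood at the observed value:
  p_I = 0.7·e^(−0.7·0.97) = 0.7·e^(−0.6790) = 0.354987
  p_II = 2.6·e^(−2.6·0.97) = 2.6·e^(−2.5220) = 0.208777
Prior × likelihood for each component:
  π_I·p_I = 0.48 × 0.354987 = 0.170394
  π_II·p_II = 0.52 × 0.208777 = 0.108564
Marginal: 0.170394 + 0.108564 = 0.278958
Responsibility of Group I: 0.170394 / 0.278958 ≈ 0.6108

0.6108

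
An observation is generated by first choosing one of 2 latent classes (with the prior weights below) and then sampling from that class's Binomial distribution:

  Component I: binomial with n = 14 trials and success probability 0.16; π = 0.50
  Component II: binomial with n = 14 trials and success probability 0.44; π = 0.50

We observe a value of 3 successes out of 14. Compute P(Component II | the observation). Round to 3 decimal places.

0.194

Posterior ∝ prior × likelihood, so P(k | x) ∝ P(Z=k) f_k(x); normalise over all components.
Binomial probabilities:
  L_I = C(14,3)·0.16^3·0.84^11 = 364·0.004096·0.146917 = 0.219045
  L_II = C(14,3)·0.44^3·0.56^11 = 364·0.085184·0.00169851 = 0.0526657
Prior × likelihood for each component:
  P(Z=I)·L_I = 0.50 × 0.219045 = 0.109523
  P(Z=II)·L_II = 0.50 × 0.0526657 = 0.0263328
Evidence: 0.109523 + 0.0263328 = 0.135855
P(Component II | 3 successes out of 14) ≈ 0.194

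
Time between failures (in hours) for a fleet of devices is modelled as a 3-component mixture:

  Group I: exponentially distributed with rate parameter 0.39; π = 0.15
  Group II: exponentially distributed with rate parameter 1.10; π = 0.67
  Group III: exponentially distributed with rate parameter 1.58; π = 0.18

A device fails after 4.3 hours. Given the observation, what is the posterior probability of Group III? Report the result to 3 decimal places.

0.018

By Bayes' theorem, P(k | x) = w_k f_k(x) / Σ_j w_j f_j(x).
Exponential densities:
  f_I = 0.0729042
  f_II = 0.00970912
  f_III = 0.00177036
Prior × likelihood for each component:
  w_I·f_I = 0.15 × 0.0729042 = 0.0109356
  w_II·f_II = 0.67 × 0.00970912 = 0.00650511
  w_III·f_III = 0.18 × 0.00177036 = 0.000318664
Normaliser: 0.0109356 + 0.00650511 + 0.000318664 = 0.0177594
P(Group III | the observation) = 0.000318664 / 0.0177594 ≈ 0.018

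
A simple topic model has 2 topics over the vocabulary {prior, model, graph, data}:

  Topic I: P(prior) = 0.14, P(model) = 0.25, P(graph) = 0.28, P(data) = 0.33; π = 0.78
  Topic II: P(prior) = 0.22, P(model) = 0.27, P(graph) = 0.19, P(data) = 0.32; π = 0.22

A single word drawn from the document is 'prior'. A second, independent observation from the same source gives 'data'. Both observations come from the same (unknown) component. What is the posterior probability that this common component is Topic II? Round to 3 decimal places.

Apply Bayes' rule: the posterior for each component is proportional to its prior times its likelihood at x.
Since both observations come from the same component, the likelihood for component k is f_k(x₁)·f_k(x₂).
  L_I = [P(prior | comp) = 0.14] × [0.33] = 0.0462
  L_II = [P(prior | comp) = 0.22] × [0.32] = 0.0704
Weight by the priors:
  P(Z=I)·L_I = 0.78 × 0.0462 = 0.036036
  P(Z=II)·L_II = 0.22 × 0.0704 = 0.015488
Normaliser: 0.036036 + 0.015488 = 0.051524
P(Topic II | x₁,x₂) = 0.015488 / 0.051524 ≈ 0.301

0.301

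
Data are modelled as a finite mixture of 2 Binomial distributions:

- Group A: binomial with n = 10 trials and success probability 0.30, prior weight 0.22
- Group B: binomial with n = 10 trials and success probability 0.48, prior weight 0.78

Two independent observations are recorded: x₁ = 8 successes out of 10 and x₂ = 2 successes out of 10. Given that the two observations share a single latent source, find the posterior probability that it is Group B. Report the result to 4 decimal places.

Apply Bayes' rule: the posterior for each component is proportional to its prior times its likelihood at x.
Since both observations come from the same component, the likelihood for component k is f_k(x₁)·f_k(x₂).
  L_A = [0.0014467] × [0.233474] = 0.000337768
  L_B = [0.0342885] × [0.055427] = 0.00190051
Multiply by the mixture weights:
  P(Z=A)·L_A = 0.22 × 0.000337768 = 7.43089e-05
  P(Z=B)·L_B = 0.78 × 0.00190051 = 0.0014824
Sum: 7.43089e-05 + 0.0014824 = 0.00155671
Responsibility of Group B: 0.0014824 / 0.00155671 ≈ 0.9523

0.9523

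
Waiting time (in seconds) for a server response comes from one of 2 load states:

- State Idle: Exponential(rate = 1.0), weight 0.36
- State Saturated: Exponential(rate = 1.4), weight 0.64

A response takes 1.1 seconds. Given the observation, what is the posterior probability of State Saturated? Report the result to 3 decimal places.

Apply Bayes' rule: the posterior for each component is proportional to its prior times its likelihood at x.
Component likelihoods at x = 1.1 seconds:
  p_Idle = 0.332871
  p_Saturated = 0.300134
Multiply by the mixture weights:
  π_Idle·p_Idle = 0.36 × 0.332871 = 0.119834
  π_Saturated·p_Saturated = 0.64 × 0.300134 = 0.192085
Marginal: 0.119834 + 0.192085 = 0.311919
So the posterior for State Saturated is 0.192085 / 0.311919 ≈ 0.616.

0.616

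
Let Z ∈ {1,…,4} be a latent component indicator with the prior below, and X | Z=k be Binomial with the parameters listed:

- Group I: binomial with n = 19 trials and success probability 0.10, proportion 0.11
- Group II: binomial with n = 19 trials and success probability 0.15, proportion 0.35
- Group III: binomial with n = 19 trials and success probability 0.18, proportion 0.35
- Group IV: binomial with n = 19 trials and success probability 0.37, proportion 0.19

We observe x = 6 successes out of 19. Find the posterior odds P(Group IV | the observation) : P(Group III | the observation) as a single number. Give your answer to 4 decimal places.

Since P(k|x) ∝ π_k f_k(x), the posterior odds are π_i f_i(x) / (π_j f_j(x)).
Binomial probabilities:
  L_I = 0.00689659
  L_II = 0.0373659
  L_III = 0.0699354
  L_IV = 0.171443
Odds = (0.19/0.35) × (0.171443/0.0699354) = 0.542857 × 2.45145 ≈ 1.3308

1.3308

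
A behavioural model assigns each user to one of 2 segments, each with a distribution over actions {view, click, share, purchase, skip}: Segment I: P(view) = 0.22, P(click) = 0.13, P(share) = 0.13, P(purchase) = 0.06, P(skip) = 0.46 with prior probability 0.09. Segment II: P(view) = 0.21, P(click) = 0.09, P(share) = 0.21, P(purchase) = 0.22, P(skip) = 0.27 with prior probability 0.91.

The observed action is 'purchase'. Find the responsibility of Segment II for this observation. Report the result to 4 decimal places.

0.9737

Posterior ∝ prior × likelihood, so P(k | x) ∝ π_k f_k(x); normalise over all components.
Component likelihoods at x = 'purchase':
  L_I = 0.06
  L_II = 0.22
Multiply by the mixture weights:
  π_I·L_I = 0.09 × 0.06 = 0.0054
  π_II·L_II = 0.91 × 0.22 = 0.2002
Evidence: 0.0054 + 0.2002 = 0.2056
P(Segment II | x) = 0.2002 / 0.2056 ≈ 0.9737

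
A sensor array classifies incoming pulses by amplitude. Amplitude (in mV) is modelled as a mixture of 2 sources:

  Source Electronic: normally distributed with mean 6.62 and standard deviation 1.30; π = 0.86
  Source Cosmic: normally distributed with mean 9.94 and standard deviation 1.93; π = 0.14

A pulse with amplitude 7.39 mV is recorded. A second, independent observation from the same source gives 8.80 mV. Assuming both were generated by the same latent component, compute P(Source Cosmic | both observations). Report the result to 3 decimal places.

0.112

Posterior ∝ prior × likelihood, so P(k | x) ∝ π_k f_k(x); normalise over all components.
Since both observations come from the same component, the likelihood for component k is f_k(x₁)·f_k(x₂).
  p_Electronic = [0.257505] × [0.07522] = 0.0193695
  p_Cosmic = [0.0863539] × [0.173617] = 0.0149925
Unnormalised posteriors:
  π_Electronic·p_Electronic = 0.86 × 0.0193695 = 0.0166578
  π_Cosmic·p_Cosmic = 0.14 × 0.0149925 = 0.00209895
Sum: 0.0166578 + 0.00209895 = 0.0187567
P(Source Cosmic | x) ≈ 0.112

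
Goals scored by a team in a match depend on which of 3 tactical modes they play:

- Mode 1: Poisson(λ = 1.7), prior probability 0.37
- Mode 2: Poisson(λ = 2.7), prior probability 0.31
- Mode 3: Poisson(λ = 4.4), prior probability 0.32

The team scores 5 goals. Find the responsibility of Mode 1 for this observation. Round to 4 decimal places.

P(component k | x) = π_k·f_k(x) / marginal(x), where marginal(x) = Σ_j π_j·f_j(x).
Component likelihoods at x = 5 goals:
  L_1 = 0.0216154
  L_2 = 0.0803605
  L_3 = 0.168728
Unnormalised posteriors:
  π_1·L_1 = 0.37 × 0.0216154 = 0.00799769
  π_2·L_2 = 0.31 × 0.0803605 = 0.0249117
  π_3·L_3 = 0.32 × 0.168728 = 0.0539929
Sum: 0.00799769 + 0.0249117 + 0.0539929 = 0.0869023
P(Mode 1 | the observation) ≈ 0.0920

0.0920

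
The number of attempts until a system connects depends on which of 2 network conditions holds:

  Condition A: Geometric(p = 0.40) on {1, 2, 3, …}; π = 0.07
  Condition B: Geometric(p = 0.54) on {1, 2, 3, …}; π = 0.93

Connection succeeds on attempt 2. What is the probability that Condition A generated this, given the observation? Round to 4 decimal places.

0.0678

Apply Bayes' rule: the posterior for each component is proportional to its prior times its likelihood at x.
Component likelihoods at x = 2:
  f_A = 0.24
  f_B = 0.2484
Multiply by the mixture weights:
  P(Z=A)·f_A = 0.07 × 0.24 = 0.0168
  P(Z=B)·f_B = 0.93 × 0.2484 = 0.231012
Evidence: 0.0168 + 0.231012 = 0.247812
Responsibility of Condition A: 0.0168 / 0.247812 ≈ 0.0678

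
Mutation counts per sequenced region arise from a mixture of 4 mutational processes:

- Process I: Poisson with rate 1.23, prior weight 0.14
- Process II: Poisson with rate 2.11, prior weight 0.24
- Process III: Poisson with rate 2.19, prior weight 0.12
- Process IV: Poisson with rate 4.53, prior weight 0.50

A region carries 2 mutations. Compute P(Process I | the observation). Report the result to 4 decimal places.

0.1689

By Bayes' theorem, P(k | x) = π_k f_k(x) / Σ_j π_j f_j(x).
Component likelihoods at x = 2 mutations:
  L_I = e^(−1.23)·1.23^2/2! = 0.221105
  L_II = e^(−2.11)·2.11^2/2! = 0.269882
  L_III = e^(−2.19)·2.19^2/2! = 0.268382
  L_IV = e^(−4.53)·4.53^2/2! = 0.110615
Unnormalised posteriors:
  π_I·L_I = 0.14 × 0.221105 = 0.0309547
  π_II·L_II = 0.24 × 0.269882 = 0.0647716
  π_III·L_III = 0.12 × 0.268382 = 0.0322058
  π_IV·L_IV = 0.50 × 0.110615 = 0.0553073
Denominator: 0.0309547 + 0.0647716 + 0.0322058 + 0.0553073 = 0.183239
P(Process I | the observation) ≈ 0.1689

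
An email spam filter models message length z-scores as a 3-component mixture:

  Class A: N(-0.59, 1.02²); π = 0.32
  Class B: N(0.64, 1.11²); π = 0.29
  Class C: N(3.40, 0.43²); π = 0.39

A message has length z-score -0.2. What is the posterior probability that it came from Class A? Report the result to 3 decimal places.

0.598

The responsibility of component k is P(Z=k) f_k(x) divided by Σ_j P(Z=j) f_j(x).
Component likelihoods at x = -0.2:
  L_A = (1/(1.02·√(2π)))·exp(−(-0.2−-0.59)²/(2·1.02²)) = 0.391120·exp(-0.07310) = 0.36355
  L_B = (1/(1.11·√(2π)))·exp(−(-0.2−0.64)²/(2·1.11²)) = 0.359407·exp(-0.28634) = 0.269917
  L_C = (1/(0.43·√(2π)))·exp(−(-0.2−3.40)²/(2·0.43²)) = 0.927773·exp(-35.04597) = 5.58689e-16
Weight by the priors:
  P(Z=A)·L_A = 0.32 × 0.36355 = 0.116336
  P(Z=B)·L_B = 0.29 × 0.269917 = 0.0782761
  P(Z=C)·L_C = 0.39 × 5.58689e-16 = 2.17889e-16
Marginal: 0.116336 + 0.0782761 + 2.17889e-16 = 0.194612
Responsibility of Class A: 0.116336 / 0.194612 ≈ 0.598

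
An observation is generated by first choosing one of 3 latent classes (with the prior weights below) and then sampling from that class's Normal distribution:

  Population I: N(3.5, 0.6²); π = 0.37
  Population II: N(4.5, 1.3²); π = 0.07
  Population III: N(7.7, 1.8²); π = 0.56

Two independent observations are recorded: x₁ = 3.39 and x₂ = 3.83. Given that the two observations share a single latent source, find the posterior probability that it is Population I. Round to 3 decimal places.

0.971

By Bayes' theorem, P(k | x) = π_k f_k(x) / Σ_j π_j f_j(x).
Since both observations come from the same component, the likelihood for component k is f_k(x₁)·f_k(x₂).
  p_I = [0.653823] × [0.571573] = 0.373708
  p_II = [0.213135] × [0.268712] = 0.057272
  p_III = [0.0126082] × [0.0219722] = 0.000277031
Weight by the priors:
  π_I·p_I = 0.37 × 0.373708 = 0.138272
  π_II·p_II = 0.07 × 0.057272 = 0.00400904
  π_III·p_III = 0.56 × 0.000277031 = 0.000155137
Evidence: 0.138272 + 0.00400904 + 0.000155137 = 0.142436
P(Population I | x₁, x₂) ≈ 0.971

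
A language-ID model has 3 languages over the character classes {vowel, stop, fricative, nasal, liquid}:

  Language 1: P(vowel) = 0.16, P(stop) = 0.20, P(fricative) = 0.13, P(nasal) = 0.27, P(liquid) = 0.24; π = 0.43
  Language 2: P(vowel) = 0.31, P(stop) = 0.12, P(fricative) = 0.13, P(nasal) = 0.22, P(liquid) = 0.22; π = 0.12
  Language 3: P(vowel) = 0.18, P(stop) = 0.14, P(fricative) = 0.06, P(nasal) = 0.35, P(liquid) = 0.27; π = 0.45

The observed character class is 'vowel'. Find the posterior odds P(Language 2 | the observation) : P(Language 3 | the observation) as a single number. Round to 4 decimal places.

0.4593

Posterior odds = (w_i f_i(x)) / (w_j f_j(x)); the normalising sum cancels.
Evaluate each component's likelihood at the observed value:
  f_1 = P(vowel | comp) = 0.16
  f_2 = P(vowel | comp) = 0.31
  f_3 = P(vowel | comp) = 0.18
Odds = (0.12/0.45) × (0.31/0.18) = 0.266667 × 1.72222 ≈ 0.4593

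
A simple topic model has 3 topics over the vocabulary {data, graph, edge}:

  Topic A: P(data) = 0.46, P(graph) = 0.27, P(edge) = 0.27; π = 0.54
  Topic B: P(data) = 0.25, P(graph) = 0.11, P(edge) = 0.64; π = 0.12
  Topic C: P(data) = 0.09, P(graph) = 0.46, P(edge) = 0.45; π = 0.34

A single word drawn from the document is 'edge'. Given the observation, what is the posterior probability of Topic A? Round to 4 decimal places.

0.3882

P(component k | x) = π_k·f_k(x) / marginal(x), where marginal(x) = Σ_j π_j·f_j(x).
Component likelihoods at x = 'edge':
  L_A = P(edge | comp) = 0.27
  L_B = P(edge | comp) = 0.64
  L_C = P(edge | comp) = 0.45
Unnormalised posteriors:
  π_A·L_A = 0.54 × 0.27 = 0.1458
  π_B·L_B = 0.12 × 0.64 = 0.0768
  π_C·L_C = 0.34 × 0.45 = 0.153
Denominator: 0.1458 + 0.0768 + 0.153 = 0.3756
So the posterior for Topic A is 0.1458 / 0.3756 ≈ 0.3882.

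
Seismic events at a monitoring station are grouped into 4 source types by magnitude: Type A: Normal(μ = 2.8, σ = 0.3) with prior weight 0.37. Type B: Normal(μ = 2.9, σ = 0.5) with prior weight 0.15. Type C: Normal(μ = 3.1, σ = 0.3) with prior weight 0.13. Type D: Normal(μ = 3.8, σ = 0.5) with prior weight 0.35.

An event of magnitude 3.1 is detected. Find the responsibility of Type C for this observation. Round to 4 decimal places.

0.2518

By Bayes' theorem, P(k | x) = π_k f_k(x) / Σ_j π_j f_j(x).
Component likelihoods at x = 3.1:
  p_A = 0.806569
  p_B = 0.73654
  p_C = 1.32981
  p_D = 0.299455
Weight by the priors:
  π_A·p_A = 0.37 × 0.806569 = 0.298431
  π_B·p_B = 0.15 × 0.73654 = 0.110481
  π_C·p_C = 0.13 × 1.32981 = 0.172875
  π_D·p_D = 0.35 × 0.299455 = 0.104809
Sum: 0.298431 + 0.110481 + 0.172875 + 0.104809 = 0.686596
Responsibility of Type C: 0.172875 / 0.686596 ≈ 0.2518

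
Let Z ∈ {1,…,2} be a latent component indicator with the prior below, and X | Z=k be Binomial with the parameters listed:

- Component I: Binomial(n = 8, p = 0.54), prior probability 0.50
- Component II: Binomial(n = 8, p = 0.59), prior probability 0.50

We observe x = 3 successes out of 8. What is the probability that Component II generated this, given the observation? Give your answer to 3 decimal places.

The responsibility of component k is P(Z=k) f_k(x) divided by Σ_j P(Z=j) f_j(x).
Evaluate each component's likelihood at the observed value:
  f_I = C(8,3)·0.54^3·0.46^5 = 56·0.157464·0.0205963 = 0.181618
  f_II = C(8,3)·0.59^3·0.41^5 = 56·0.205379·0.0115856 = 0.133249
Prior × likelihood for each component:
  P(Z=I)·f_I = 0.50 × 0.181618 = 0.0908089
  P(Z=II)·f_II = 0.50 × 0.133249 = 0.0666244
Evidence: 0.0908089 + 0.0666244 = 0.157433
So the posterior for Component II is 0.0666244 / 0.157433 ≈ 0.423.

0.423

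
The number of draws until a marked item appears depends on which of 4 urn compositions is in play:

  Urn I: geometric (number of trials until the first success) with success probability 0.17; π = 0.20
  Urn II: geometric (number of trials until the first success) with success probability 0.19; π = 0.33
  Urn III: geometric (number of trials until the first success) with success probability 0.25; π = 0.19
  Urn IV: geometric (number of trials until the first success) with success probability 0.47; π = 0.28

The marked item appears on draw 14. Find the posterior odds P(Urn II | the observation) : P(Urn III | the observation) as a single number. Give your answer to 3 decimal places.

3.590

Only the two components matter; the odds are (P(Z=i) f_i(x)) / (P(Z=j) f_j(x)).
Evaluate each component's likelihood at the observed value:
  f_I = 0.0150822
  f_II = 0.0122761
  f_III = 0.00593932
  f_IV = 0.000122373
Posterior odds = (P(Z=II)·f_II) / (P(Z=III)·f_III) = (0.33·0.0122761) / (0.19·0.00593932) = 0.0040511 / 0.00112847 ≈ 3.590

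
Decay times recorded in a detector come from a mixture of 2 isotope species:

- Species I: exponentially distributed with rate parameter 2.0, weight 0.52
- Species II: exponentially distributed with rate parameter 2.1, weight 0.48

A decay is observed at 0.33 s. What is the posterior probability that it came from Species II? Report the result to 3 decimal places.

0.484

Posterior ∝ prior × likelihood, so P(k | x) ∝ π_k f_k(x); normalise over all components.
Component likelihoods at x = 0.33 s:
  f_I = 1.0337
  f_II = 1.05015
Prior × likelihood for each component:
  π_I·f_I = 0.52 × 1.0337 = 0.537525
  π_II·f_II = 0.48 × 1.05015 = 0.504074
Denominator: 0.537525 + 0.504074 = 1.0416
Responsibility of Species II: 0.504074 / 1.0416 ≈ 0.484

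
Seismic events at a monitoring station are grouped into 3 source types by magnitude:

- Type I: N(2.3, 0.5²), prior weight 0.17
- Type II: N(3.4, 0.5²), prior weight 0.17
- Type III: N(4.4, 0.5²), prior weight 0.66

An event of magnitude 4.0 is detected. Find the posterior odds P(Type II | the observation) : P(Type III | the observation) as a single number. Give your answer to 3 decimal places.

Since P(k|x) ∝ P(Z=k) f_k(x), the posterior odds are P(Z=i) f_i(x) / (P(Z=j) f_j(x)).
Normal densities:
  p_I = 0.00246444
  p_II = 0.388372
  p_III = 0.579383
Posterior odds = (P(Z=II)·p_II) / (P(Z=III)·p_III) = (0.17·0.388372) / (0.66·0.579383) = 0.0660233 / 0.382393 ≈ 0.173

0.173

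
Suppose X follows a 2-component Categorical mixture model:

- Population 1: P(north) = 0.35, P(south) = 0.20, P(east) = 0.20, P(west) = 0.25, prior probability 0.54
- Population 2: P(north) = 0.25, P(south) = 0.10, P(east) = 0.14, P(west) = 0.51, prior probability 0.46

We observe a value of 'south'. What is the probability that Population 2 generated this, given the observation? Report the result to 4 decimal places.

0.2987

Apply Bayes' rule: the posterior for each component is proportional to its prior times its likelihood at x.
Component likelihoods at x = 'south':
  L_1 = P(south | comp) = 0.20
  L_2 = P(south | comp) = 0.10
Prior × likelihood for each component:
  w_1·L_1 = 0.54 × 0.2 = 0.108
  w_2·L_2 = 0.46 × 0.1 = 0.046
Marginal: 0.108 + 0.046 = 0.154
P(Population 2 | 'south') = 0.046 / 0.154 ≈ 0.2987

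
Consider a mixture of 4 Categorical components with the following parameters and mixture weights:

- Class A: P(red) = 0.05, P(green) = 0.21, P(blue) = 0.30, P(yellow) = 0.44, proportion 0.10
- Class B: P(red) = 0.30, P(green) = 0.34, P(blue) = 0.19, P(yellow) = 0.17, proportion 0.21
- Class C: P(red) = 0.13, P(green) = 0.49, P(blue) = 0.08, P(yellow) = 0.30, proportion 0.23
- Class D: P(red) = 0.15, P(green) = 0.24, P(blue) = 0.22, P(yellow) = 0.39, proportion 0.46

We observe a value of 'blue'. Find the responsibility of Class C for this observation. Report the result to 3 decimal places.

0.097

Posterior ∝ prior × likelihood, so P(k | x) ∝ π_k f_k(x); normalise over all components.
Evaluate each component's likelihood at the observed value:
  f_A = P(blue | comp) = 0.30
  f_B = P(blue | comp) = 0.19
  f_C = P(blue | comp) = 0.08
  f_D = P(blue | comp) = 0.22
Weight by the priors:
  π_A·f_A = 0.10 × 0.3 = 0.03
  π_B·f_B = 0.21 × 0.19 = 0.0399
  π_C·f_C = 0.23 × 0.08 = 0.0184
  π_D·f_D = 0.46 × 0.22 = 0.1012
Sum: 0.03 + 0.0399 + 0.0184 + 0.1012 = 0.1895
P(Class C | 'blue') = 0.0184 / 0.1895 ≈ 0.097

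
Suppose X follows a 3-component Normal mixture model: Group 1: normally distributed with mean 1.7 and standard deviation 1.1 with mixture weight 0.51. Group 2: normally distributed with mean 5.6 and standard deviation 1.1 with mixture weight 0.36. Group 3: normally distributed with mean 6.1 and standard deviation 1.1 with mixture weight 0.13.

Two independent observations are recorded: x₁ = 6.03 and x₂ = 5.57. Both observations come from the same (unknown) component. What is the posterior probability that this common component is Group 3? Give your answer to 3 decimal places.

0.257

Posterior ∝ prior × likelihood, so P(k | x) ∝ P(Z=k) f_k(x); normalise over all components.
Since both observations come from the same component, the likelihood for component k is f_k(x₁)·f_k(x₂).
  p_1 = [(1/(1.1·√(2π)))·exp(−(6.03−1.7)²/(2·1.1²)) = 0.362675·exp(-7.74748) = 0.000156614] × [0.000744312] = 1.16569e-07
  p_2 = [(1/(1.1·√(2π)))·exp(−(6.03−5.6)²/(2·1.1²)) = 0.362675·exp(-0.07640) = 0.335997] × [0.36254] = 0.121812
  p_3 = [(1/(1.1·√(2π)))·exp(−(6.03−6.1)²/(2·1.1²)) = 0.362675·exp(-0.00202) = 0.361941] × [0.322929] = 0.116881
Multiply by the mixture weights:
  P(Z=1)·p_1 = 0.51 × 1.16569e-07 = 5.94504e-08
  P(Z=2)·p_2 = 0.36 × 0.121812 = 0.0438524
  P(Z=3)·p_3 = 0.13 × 0.116881 = 0.0151946
Marginal: 5.94504e-08 + 0.0438524 + 0.0151946 = 0.059047
P(Group 3 | x₁,x₂) ≈ 0.257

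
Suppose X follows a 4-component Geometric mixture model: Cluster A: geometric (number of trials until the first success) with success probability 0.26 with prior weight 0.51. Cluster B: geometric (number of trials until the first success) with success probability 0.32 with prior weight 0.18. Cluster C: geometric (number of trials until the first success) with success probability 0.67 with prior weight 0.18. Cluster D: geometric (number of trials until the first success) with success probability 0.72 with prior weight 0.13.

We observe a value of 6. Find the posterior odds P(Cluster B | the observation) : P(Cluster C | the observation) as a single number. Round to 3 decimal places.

17.744

Posterior odds = (π_i f_i(x)) / (π_j f_j(x)); the normalising sum cancels.
Component likelihoods at x = 6:
  L_A = 0.0576942
  L_B = 0.0465259
  L_C = 0.00262207
  L_D = 0.00123915
Odds = (0.18/0.18) × (0.0465259/0.00262207) = 1 × 17.7439 ≈ 17.744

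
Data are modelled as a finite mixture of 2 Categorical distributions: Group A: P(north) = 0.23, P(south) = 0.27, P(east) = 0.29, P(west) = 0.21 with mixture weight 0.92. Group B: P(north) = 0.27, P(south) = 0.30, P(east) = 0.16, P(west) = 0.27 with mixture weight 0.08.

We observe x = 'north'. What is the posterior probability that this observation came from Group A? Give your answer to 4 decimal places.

0.9074

Apply Bayes' rule: the posterior for each component is proportional to its prior times its likelihood at x.
Component likelihoods at x = 'north':
  p_A = P(north | comp) = 0.23
  p_B = P(north | comp) = 0.27
Unnormalised posteriors:
  π_A·p_A = 0.92 × 0.23 = 0.2116
  π_B·p_B = 0.08 × 0.27 = 0.0216
Normaliser: 0.2116 + 0.0216 = 0.2332
P(Group A | the observation) ≈ 0.9074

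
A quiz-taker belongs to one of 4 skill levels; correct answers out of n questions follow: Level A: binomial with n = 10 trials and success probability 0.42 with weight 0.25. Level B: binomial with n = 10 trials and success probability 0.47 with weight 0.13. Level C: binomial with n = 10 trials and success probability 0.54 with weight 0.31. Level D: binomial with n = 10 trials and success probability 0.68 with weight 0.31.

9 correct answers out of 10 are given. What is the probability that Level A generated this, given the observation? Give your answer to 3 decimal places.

0.016

The responsibility of component k is π_k f_k(x) divided by Σ_j π_j f_j(x).
Component likelihoods at x = 9 correct answers out of 10:
  L_A = 0.00235869
  L_B = 0.00593139
  L_C = 0.0179598
  L_D = 0.0994787
Multiply by the mixture weights:
  π_A·L_A = 0.25 × 0.00235869 = 0.000589674
  π_B·L_B = 0.13 × 0.00593139 = 0.000771081
  π_C·L_C = 0.31 × 0.0179598 = 0.00556754
  π_D·L_D = 0.31 × 0.0994787 = 0.0308384
Evidence: 0.000589674 + 0.000771081 + 0.00556754 + 0.0308384 = 0.0377667
So the posterior for Level A is 0.000589674 / 0.0377667 ≈ 0.016.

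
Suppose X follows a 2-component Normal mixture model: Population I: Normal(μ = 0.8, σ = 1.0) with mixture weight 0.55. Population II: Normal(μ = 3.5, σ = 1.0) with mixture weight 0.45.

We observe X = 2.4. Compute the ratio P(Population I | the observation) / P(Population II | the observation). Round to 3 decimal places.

Since P(k|x) ∝ π_k f_k(x), the posterior odds are π_i f_i(x) / (π_j f_j(x)).
Evaluate each component's likelihood at the observed value:
  p_I = 0.110921
  p_II = 0.217852
0.0610065 / 0.0980335 ≈ 0.622

0.622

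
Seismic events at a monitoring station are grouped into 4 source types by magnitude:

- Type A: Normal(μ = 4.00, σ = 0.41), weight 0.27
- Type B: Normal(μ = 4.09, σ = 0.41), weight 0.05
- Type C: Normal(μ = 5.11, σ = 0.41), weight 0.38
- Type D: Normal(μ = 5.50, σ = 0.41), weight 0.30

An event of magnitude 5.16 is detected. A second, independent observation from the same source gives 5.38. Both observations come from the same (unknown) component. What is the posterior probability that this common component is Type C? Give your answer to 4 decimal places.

0.5984

P(component k | x) = w_k·f_k(x) / marginal(x), where marginal(x) = Σ_j w_j·f_j(x).
Since both observations come from the same component, the likelihood for component k is f_k(x₁)·f_k(x₂).
  p_A = [0.0177793] × [0.00337343] = 5.99772e-05
  p_B = [0.0322979] × [0.00689421] = 0.000222668
  p_C = [0.965821] × [0.78335] = 0.756576
  p_D = [0.689917] × [0.932233] = 0.643164
Weight by the priors:
  w_A·p_A = 0.27 × 5.99772e-05 = 1.61938e-05
  w_B·p_B = 0.05 × 0.000222668 = 1.11334e-05
  w_C·p_C = 0.38 × 0.756576 = 0.287499
  w_D·p_D = 0.30 × 0.643164 = 0.192949
Evidence: 1.61938e-05 + 1.11334e-05 + 0.287499 + 0.192949 = 0.480475
P(Type C | data) = 0.287499 / 0.480475 ≈ 0.5984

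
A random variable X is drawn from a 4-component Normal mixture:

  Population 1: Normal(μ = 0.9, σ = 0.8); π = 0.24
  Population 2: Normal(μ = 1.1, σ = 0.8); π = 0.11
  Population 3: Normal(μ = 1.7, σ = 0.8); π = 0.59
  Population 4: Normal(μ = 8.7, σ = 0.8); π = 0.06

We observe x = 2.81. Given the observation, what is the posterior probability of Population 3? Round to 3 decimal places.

Posterior ∝ prior × likelihood, so P(k | x) ∝ π_k f_k(x); normalise over all components.
Evaluate each component's likelihood at the observed value:
  L_1 = (1/(0.8·√(2π)))·exp(−(2.81−0.9)²/(2·0.8²)) = 0.498678·exp(-2.85008) = 0.0288434
  L_2 = (1/(0.8·√(2π)))·exp(−(2.81−1.1)²/(2·0.8²)) = 0.498678·exp(-2.28445) = 0.0507802
  L_3 = (1/(0.8·√(2π)))·exp(−(2.81−1.7)²/(2·0.8²)) = 0.498678·exp(-0.96258) = 0.190449
  L_4 = (1/(0.8·√(2π)))·exp(−(2.81−8.7)²/(2·0.8²)) = 0.498678·exp(-27.10320) = 8.45373e-13
Weight by the priors:
  π_1·L_1 = 0.24 × 0.0288434 = 0.00692242
  π_2·L_2 = 0.11 × 0.0507802 = 0.00558583
  π_3·L_3 = 0.59 × 0.190449 = 0.112365
  π_4·L_4 = 0.06 × 8.45373e-13 = 5.07224e-14
Evidence: 0.00692242 + 0.00558583 + 0.112365 + 5.07224e-14 = 0.124873
P(Population 3 | x) = 0.112365 / 0.124873 ≈ 0.900

0.900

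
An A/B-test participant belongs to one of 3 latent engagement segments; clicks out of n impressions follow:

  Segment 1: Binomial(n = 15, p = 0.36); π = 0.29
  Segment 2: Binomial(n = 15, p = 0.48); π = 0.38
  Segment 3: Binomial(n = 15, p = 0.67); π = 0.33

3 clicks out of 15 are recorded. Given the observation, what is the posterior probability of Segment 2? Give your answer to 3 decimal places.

The responsibility of component k is w_k f_k(x) divided by Σ_j w_j f_j(x).
Evaluate each component's likelihood at the observed value:
  L_1 = 0.100249
  L_2 = 0.0196687
  L_3 = 0.000228246
Weight by the priors:
  w_1·L_1 = 0.29 × 0.100249 = 0.0290721
  w_2·L_2 = 0.38 × 0.0196687 = 0.0074741
  w_3·L_3 = 0.33 × 0.000228246 = 7.53212e-05
Evidence: 0.0290721 + 0.0074741 + 7.53212e-05 = 0.0366215
P(Segment 2 | data) = 0.0074741 / 0.0366215 ≈ 0.204

0.204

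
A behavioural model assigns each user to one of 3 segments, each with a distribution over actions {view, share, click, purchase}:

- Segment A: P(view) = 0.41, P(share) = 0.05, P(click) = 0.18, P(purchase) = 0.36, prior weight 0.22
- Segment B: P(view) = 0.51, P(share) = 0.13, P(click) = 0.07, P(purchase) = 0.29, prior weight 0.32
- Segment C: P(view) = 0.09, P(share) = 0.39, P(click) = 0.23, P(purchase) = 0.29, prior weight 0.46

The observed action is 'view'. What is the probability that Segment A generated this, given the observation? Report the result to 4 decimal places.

0.3060

P(component k | x) = π_k·f_k(x) / marginal(x), where marginal(x) = Σ_j π_j·f_j(x).
Evaluate each component's likelihood at the observed value:
  L_A = 0.41
  L_B = 0.51
  L_C = 0.09
Weight by the priors:
  π_A·L_A = 0.22 × 0.41 = 0.0902
  π_B·L_B = 0.32 × 0.51 = 0.1632
  π_C·L_C = 0.46 × 0.09 = 0.0414
Evidence: 0.0902 + 0.1632 + 0.0414 = 0.2948
So the posterior for Segment A is 0.0902 / 0.2948 ≈ 0.3060.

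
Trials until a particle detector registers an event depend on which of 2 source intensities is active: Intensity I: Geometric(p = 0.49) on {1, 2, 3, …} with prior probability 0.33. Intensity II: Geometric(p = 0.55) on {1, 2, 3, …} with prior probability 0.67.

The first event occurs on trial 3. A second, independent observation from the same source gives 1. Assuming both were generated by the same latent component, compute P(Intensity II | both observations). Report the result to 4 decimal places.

0.6657

The responsibility of component k is π_k f_k(x) divided by Σ_j π_j f_j(x).
Since both observations come from the same component, the likelihood for component k is f_k(x₁)·f_k(x₂).
  f_I = [0.127449] × [0.49] = 0.06245
  f_II = [0.111375] × [0.55] = 0.0612562
Prior × likelihood for each component:
  π_I·f_I = 0.33 × 0.06245 = 0.0206085
  π_II·f_II = 0.67 × 0.0612562 = 0.0410417
Sum: 0.0206085 + 0.0410417 = 0.0616502
P(Intensity II | data) ≈ 0.6657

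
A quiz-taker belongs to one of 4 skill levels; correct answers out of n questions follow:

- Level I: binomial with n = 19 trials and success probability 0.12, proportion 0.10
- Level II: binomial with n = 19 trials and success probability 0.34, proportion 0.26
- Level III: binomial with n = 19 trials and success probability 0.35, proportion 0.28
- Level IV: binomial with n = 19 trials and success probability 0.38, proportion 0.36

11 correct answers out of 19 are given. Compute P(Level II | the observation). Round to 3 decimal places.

0.194

Apply Bayes' rule: the posterior for each component is proportional to its prior times its likelihood at x.
Evaluate each component's likelihood at the observed value:
  p_I = 2.01964e-06
  p_II = 0.0191002
  p_III = 0.0232527
  p_IV = 0.0393705
Multiply by the mixture weights:
  π_I·p_I = 0.10 × 2.01964e-06 = 2.01964e-07
  π_II·p_II = 0.26 × 0.0191002 = 0.00496605
  π_III·p_III = 0.28 × 0.0232527 = 0.00651076
  π_IV·p_IV = 0.36 × 0.0393705 = 0.0141734
Normaliser: 2.01964e-07 + 0.00496605 + 0.00651076 + 0.0141734 = 0.0256504
P(Level II | the observation) ≈ 0.194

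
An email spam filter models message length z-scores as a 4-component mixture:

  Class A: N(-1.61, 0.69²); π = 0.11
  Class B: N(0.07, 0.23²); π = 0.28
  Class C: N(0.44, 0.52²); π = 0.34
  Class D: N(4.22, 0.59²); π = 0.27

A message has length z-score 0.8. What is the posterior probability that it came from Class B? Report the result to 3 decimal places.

By Bayes' theorem, P(k | x) = w_k f_k(x) / Σ_j w_j f_j(x).
Evaluate each component's likelihood at the observed value:
  p_A = 0.00129721
  p_B = 0.0112642
  p_C = 0.603713
  p_D = 3.41791e-08
Multiply by the mixture weights:
  w_A·p_A = 0.11 × 0.00129721 = 0.000142693
  w_B·p_B = 0.28 × 0.0112642 = 0.00315398
  w_C·p_C = 0.34 × 0.603713 = 0.205262
  w_D·p_D = 0.27 × 3.41791e-08 = 9.22837e-09
Normaliser: 0.000142693 + 0.00315398 + 0.205262 + 9.22837e-09 = 0.208559
So the posterior for Class B is 0.00315398 / 0.208559 ≈ 0.015.

0.015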